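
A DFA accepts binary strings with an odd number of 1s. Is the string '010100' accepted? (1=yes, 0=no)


DFA has 2 states: q_even (start, accept=no) and q_odd
Processing string '010100' character by character:
  Position 0: read '0', 1-count=0 -> q_even (no change)
  Position 1: read '1', 1-count=1 -> q_odd
  Position 2: read '0', 1-count=1 -> q_odd (no change)
  Position 3: read '1', 1-count=2 -> q_even
  Position 4: read '0', 1-count=2 -> q_even (no change)
  Position 5: read '0', 1-count=2 -> q_even (no change)
Final state: q_even, total 1s = 2 (even); the DFA requires an odd count -> reject

0


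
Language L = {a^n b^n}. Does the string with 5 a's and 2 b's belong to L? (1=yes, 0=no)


Language requires equal numbers of a's and b's
PDA pushes for each 'a', pops for each 'b'
Number of a's = 5
Number of b's = 2
5 != 2 -> Reject

0


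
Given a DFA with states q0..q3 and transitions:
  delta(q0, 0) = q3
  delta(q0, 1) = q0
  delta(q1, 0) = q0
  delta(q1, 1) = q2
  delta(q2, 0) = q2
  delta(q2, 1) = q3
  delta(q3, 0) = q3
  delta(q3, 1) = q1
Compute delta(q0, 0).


Looking up transition function:
delta(q0, 0) in the table
Row: q0, Column: 0
Result: q3

q3


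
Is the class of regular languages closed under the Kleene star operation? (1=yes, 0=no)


Regular languages are closed under:
- Union (DFA product construction)
- Intersection (DFA product construction)
- Complement (swap accept/reject states)
- Concatenation (NFA construction)
- Kleene star (NFA construction)
Kleene star is in this list
Therefore: closed

1


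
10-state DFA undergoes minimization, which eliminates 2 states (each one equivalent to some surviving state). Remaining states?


Original DFA: 10 states
Redundant states removed: 2
Minimized states = original - removed
= 10 - 2
= 8

8


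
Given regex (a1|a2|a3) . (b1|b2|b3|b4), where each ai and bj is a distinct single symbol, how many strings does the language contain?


First group: 3 alternatives
Second group: 4 alternatives
Concatenation: each choice from group 1 pairs with each from group 2
Total = 3 x 4 = 12

12


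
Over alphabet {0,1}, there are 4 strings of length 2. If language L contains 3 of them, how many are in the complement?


Alphabet: {0,1}
String length: 2
Total strings of length 2 = 2^2 = 4
Strings in L = 3
Complement = total - |L|
= 4 - 3
= 1

1


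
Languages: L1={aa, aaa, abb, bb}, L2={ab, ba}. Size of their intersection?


L1 = {aa, aaa, abb, bb}
L2 = {ab, ba}
Checking each string in L1 against L2:
  'aa': in L2? No
  'aaa': in L2? No
  'abb': in L2? No
  'bb': in L2? No
Intersection = {}
|L1 ∩ L2| = 0

0


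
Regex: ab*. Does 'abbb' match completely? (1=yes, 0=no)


Pattern: ab*
String: 'abbb'
Pattern requires: exactly one 'a' followed by zero or more 'b's
First char is 'a' -> OK
Rest 'bbb': all b's? Yes
Result: 1

1


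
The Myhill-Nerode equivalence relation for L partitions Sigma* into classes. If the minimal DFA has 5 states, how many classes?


Myhill-Nerode theorem:
Number of equivalence classes = number of states in minimal DFA
Minimal DFA states = 5
Therefore equivalence classes = 5

5


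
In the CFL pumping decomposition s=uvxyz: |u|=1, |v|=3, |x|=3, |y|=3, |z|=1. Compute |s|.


|s| = |u| + |v| + |x| + |y| + |z|
= 1 + 3 + 3 + 3 + 1
= 4 + 3 + 4
= 7 + 4
= 11

11


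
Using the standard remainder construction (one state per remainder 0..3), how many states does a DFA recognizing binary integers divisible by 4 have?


Divisibility by 4 is tracked via the remainder mod 4: 0, 1, ..., 3
The construction assigns one state to each remainder
Number of remainders = 4

4


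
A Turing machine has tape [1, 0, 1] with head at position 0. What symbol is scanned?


Tape: [1, 0, 1]
Positions: 0 1 2
Values:    1 0 1
Head at position 0
tape[0] = 1

1


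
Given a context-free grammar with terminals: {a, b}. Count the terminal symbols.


Terminal symbols: a, b
Counting each: a (#1), b (#2)
Total = 2

2


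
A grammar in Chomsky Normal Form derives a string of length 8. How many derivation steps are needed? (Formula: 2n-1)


Chomsky Normal Form derivation:
String length n = 8
Each step either:
  - Splits a nonterminal into two (n-1 such steps)
  - Converts a nonterminal to terminal (n such steps)
Total = (n-1) + n = 2n - 1
= 2(8) - 1
= 16 - 1
= 15

15


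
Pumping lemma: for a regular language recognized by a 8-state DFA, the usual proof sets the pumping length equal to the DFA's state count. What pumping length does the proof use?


Pumping lemma for regular languages (standard proof):
Take p = |Q|, the number of DFA states.
Any string of length >= |Q| passes through |Q|+1 states while reading its first |Q| symbols,
so by pigeonhole some state repeats, giving the loop that can be pumped.
Here |Q| = 8
Therefore the proof uses p = 8

8


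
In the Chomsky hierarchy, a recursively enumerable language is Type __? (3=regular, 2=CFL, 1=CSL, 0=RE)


Chomsky hierarchy levels:
  Type 3: Regular (DFA/NFA/regex)
  Type 2: Context-free (PDA)
  Type 1: Context-sensitive
  Type 0: Recursively enumerable (TM)
'recursively enumerable' corresponds to Type 0

0


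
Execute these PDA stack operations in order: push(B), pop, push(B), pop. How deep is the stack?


Tracing stack operations:
  push(B) -> stack = [B], depth=1
  pop -> removed B, stack = [], depth=0
  push(B) -> stack = [B], depth=1
  pop -> removed B, stack = [], depth=0
Final depth = 0

0


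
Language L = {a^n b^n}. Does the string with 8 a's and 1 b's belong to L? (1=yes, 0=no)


Language requires equal numbers of a's and b's
PDA pushes for each 'a', pops for each 'b'
Number of a's = 8
Number of b's = 1
8 != 1 -> Reject

0


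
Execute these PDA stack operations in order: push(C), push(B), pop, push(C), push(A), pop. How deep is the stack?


Tracing stack operations:
  push(C) -> stack = [C], depth=1
  push(B) -> stack = [C,B], depth=2
  pop -> removed B, stack = [C], depth=1
  push(C) -> stack = [C,C], depth=2
  push(A) -> stack = [C,C,A], depth=3
  pop -> removed A, stack = [C,C], depth=2
Final depth = 2

2


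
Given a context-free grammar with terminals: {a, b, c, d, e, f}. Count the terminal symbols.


Terminal symbols: a, b, c, d, e, f
Counting each: a (#1), b (#2), c (#3), d (#4), e (#5), f (#6)
Total = 6

6


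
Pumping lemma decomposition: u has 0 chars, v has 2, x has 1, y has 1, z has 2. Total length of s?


|s| = |u| + |v| + |x| + |y| + |z|
= 0 + 2 + 1 + 1 + 2
= 2 + 1 + 3
= 3 + 3
= 6

6


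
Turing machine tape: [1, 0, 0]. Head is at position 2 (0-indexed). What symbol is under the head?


Tape: [1, 0, 0]
Positions: 0 1 2
Values:    1 0 0
Head at position 2
tape[2] = 0

0


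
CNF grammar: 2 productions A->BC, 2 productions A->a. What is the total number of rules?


CNF allows two rule forms:
  A -> BC (binary): 2 rules
  A -> a (terminal): 2 rules
Total = 2 + 2 = 4

4


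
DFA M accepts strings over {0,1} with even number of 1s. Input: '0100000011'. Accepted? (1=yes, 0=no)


DFA has 2 states: q_even (start, accept=yes) and q_odd
Processing string '0100000011' character by character:
  Position 0: read '0', 1-count=0 -> q_even (no change)
  Position 1: read '1', 1-count=1 -> q_odd
  Position 2: read '0', 1-count=1 -> q_odd (no change)
  Position 3: read '0', 1-count=1 -> q_odd (no change)
  Position 4: read '0', 1-count=1 -> q_odd (no change)
  Position 5: read '0', 1-count=1 -> q_odd (no change)
  Position 6: read '0', 1-count=1 -> q_odd (no change)
  Position 7: read '0', 1-count=1 -> q_odd (no change)
  Position 8: read '1', 1-count=2 -> q_even
  Position 9: read '1', 1-count=3 -> q_odd
Final state: q_odd, total 1s = 3 (odd); the DFA requires an even count -> reject

0


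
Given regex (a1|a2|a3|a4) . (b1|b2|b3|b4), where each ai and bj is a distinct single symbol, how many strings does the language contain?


First group: 4 alternatives
Second group: 4 alternatives
Concatenation: each choice from group 1 pairs with each from group 2
Total = 4 x 4 = 16

16


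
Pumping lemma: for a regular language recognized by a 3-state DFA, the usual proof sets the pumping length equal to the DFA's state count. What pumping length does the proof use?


Pumping lemma for regular languages (standard proof):
Take p = |Q|, the number of DFA states.
Any string of length >= |Q| passes through |Q|+1 states while reading its first |Q| symbols,
so by pigeonhole some state repeats, giving the loop that can be pumped.
Here |Q| = 3
Therefore the proof uses p = 3

3


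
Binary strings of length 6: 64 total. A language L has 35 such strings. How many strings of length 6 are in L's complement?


Alphabet: {0,1}
String length: 6
Total strings of length 6 = 2^6 = 64
Strings in L = 35
Complement = total - |L|
= 64 - 35
= 29

29


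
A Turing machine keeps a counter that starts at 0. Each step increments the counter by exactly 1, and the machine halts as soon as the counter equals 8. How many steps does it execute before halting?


Counter starts at 0. Counting sequence:
  Step 1: counter = 1
  Step 2: counter = 2
  Step 3: counter = 3
  Step 4: counter = 4
  Step 5: counter = 5
  Step 6: counter = 6
  Step 7: counter = 7
  Step 8: counter = 8
Counter reached 8 -> halt
Total steps = 8

8


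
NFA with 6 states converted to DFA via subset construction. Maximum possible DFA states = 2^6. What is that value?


NFA has 6 states
Subset construction: each DFA state = subset of NFA states
Maximum subsets = 2^6
2^6 = 64

64


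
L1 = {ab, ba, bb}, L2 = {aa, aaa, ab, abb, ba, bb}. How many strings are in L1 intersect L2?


L1 = {ab, ba, bb}
L2 = {aa, aaa, ab, abb, ba, bb}
Checking each string in L1 against L2:
  'ab': in L2? Yes
  'ba': in L2? Yes
  'bb': in L2? Yes
Intersection = {ab, ba, bb}
|L1 ∩ L2| = 3

3


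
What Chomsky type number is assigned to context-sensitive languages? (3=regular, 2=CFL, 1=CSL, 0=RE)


Chomsky hierarchy levels:
  Type 3: Regular (DFA/NFA/regex)
  Type 2: Context-free (PDA)
  Type 1: Context-sensitive
  Type 0: Recursively enumerable (TM)
'context-sensitive' corresponds to Type 1

1


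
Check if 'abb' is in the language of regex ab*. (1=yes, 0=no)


Pattern: ab*
String: 'abb'
Pattern requires: exactly one 'a' followed by zero or more 'b's
First char is 'a' -> OK
Rest 'bb': all b's? Yes
Result: 1

1


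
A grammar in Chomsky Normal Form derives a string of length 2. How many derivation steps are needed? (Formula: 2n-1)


Chomsky Normal Form derivation:
String length n = 2
Each step either:
  - Splits a nonterminal into two (n-1 such steps)
  - Converts a nonterminal to terminal (n such steps)
Total = (n-1) + n = 2n - 1
= 2(2) - 1
= 4 - 1
= 3

3


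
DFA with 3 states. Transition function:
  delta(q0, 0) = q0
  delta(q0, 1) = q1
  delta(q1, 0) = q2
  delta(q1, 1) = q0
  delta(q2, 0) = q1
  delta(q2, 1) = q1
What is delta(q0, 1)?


Looking up transition function:
delta(q0, 1) in the table
Row: q0, Column: 1
Result: q1

q1


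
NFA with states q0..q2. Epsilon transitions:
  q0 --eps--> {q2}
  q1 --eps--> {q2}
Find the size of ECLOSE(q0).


Starting from q0
Initialize closure = {q0}
Follow epsilon from q0 -> add q2
Final closure: {q0, q2}
Size = 2

2


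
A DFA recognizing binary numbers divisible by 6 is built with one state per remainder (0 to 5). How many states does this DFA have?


Divisibility by 6 is tracked via the remainder mod 6: 0, 1, ..., 5
The construction assigns one state to each remainder
Number of remainders = 6

6


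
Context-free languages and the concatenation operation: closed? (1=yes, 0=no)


CFL closure properties:
  Closed under: union, concatenation, Kleene star
  NOT closed under: intersection, complement
Operation 'concatenation' is in closed list -> Yes (closed)

1


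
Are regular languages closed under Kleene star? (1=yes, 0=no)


Regular languages are closed under:
- Union (DFA product construction)
- Intersection (DFA product construction)
- Complement (swap accept/reject states)
- Concatenation (NFA construction)
- Kleene star (NFA construction)
Kleene star is in this list
Therefore: closed

1


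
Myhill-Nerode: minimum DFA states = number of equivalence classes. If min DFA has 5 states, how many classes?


Myhill-Nerode theorem:
Number of equivalence classes = number of states in minimal DFA
Minimal DFA states = 5
Therefore equivalence classes = 5

5


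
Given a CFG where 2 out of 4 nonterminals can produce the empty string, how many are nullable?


Nonterminals: {S, A, B, C}
A nonterminal is nullable if it can derive epsilon
Counting nullable nonterminals: 2
Total nullable = 2

2


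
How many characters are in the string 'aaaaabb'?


String: 'aaaaabb'
Counting characters:
  'a' appears 5 time(s)
  'b' appears 2 time(s)
Total length = 5 + 2 = 7

7


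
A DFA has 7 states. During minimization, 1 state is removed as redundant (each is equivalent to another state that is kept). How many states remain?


Original DFA: 7 states
Redundant states removed: 1
Minimized states = original - removed
= 7 - 1
= 6

6


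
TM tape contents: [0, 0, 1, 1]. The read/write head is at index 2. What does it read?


Tape: [0, 0, 1, 1]
Positions: 0 1 2 3
Values:    0 0 1 1
Head at position 2
tape[2] = 1

1


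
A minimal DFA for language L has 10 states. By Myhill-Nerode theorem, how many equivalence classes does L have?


Myhill-Nerode theorem:
Number of equivalence classes = number of states in minimal DFA
Minimal DFA states = 10
Therefore equivalence classes = 10

10


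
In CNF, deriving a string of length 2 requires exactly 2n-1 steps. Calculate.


Chomsky Normal Form derivation:
String length n = 2
Each step either:
  - Splits a nonterminal into two (n-1 such steps)
  - Converts a nonterminal to terminal (n such steps)
Total = (n-1) + n = 2n - 1
= 2(2) - 1
= 4 - 1
= 3

3


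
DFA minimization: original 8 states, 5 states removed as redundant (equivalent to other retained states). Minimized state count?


Original DFA: 8 states
Redundant states removed: 5
Minimized states = original - removed
= 8 - 5
= 3

3


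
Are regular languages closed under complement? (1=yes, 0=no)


Regular languages are closed under all standard operations:
- Union: Yes (product construction)
- Intersection: Yes (product construction)
- Complement: Yes (swap accept/reject)
- Concatenation: Yes (NFA construction)
Operation: complement -> Closed

1


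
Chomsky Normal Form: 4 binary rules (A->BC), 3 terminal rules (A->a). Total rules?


CNF allows two rule forms:
  A -> BC (binary): 4 rules
  A -> a (terminal): 3 rules
Total = 4 + 3 = 7

7


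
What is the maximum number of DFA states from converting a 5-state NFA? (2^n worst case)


NFA has 5 states
Subset construction: each DFA state = subset of NFA states
Maximum subsets = 2^5
2^5 = 32

32


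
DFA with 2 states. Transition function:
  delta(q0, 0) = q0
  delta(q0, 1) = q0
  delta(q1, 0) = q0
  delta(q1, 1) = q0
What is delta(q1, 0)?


Looking up transition function:
delta(q1, 0) in the table
Row: q1, Column: 0
Result: q0

q0


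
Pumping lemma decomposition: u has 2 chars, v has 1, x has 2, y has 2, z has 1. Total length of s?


|s| = |u| + |v| + |x| + |y| + |z|
= 2 + 1 + 2 + 2 + 1
= 3 + 2 + 3
= 5 + 3
= 8

8


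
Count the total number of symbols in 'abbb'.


String: 'abbb'
Counting characters:
  'a' appears 1 time(s)
  'b' appears 3 time(s)
Total length = 1 + 3 = 4

4


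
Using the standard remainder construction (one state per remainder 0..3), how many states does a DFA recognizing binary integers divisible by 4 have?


Divisibility by 4 is tracked via the remainder mod 4: 0, 1, ..., 3
The construction assigns one state to each remainder
Number of remainders = 4

4


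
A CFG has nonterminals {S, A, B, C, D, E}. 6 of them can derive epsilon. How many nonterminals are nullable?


Nonterminals: {S, A, B, C, D, E}
A nonterminal is nullable if it can derive epsilon
Counting nullable nonterminals: 6
Total nullable = 6

6


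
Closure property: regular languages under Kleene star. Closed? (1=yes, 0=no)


Regular languages are closed under:
- Union (DFA product construction)
- Intersection (DFA product construction)
- Complement (swap accept/reject states)
- Concatenation (NFA construction)
- Kleene star (NFA construction)
Kleene star is in this list
Therefore: closed

1


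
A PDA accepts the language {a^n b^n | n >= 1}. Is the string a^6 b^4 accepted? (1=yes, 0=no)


Language requires equal numbers of a's and b's
PDA pushes for each 'a', pops for each 'b'
Number of a's = 6
Number of b's = 4
6 != 4 -> Reject

0


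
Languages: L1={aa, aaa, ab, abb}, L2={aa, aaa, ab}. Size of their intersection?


L1 = {aa, aaa, ab, abb}
L2 = {aa, aaa, ab}
Checking each string in L1 against L2:
  'aa': in L2? Yes
  'aaa': in L2? Yes
  'ab': in L2? Yes
  'abb': in L2? No
Intersection = {aa, aaa, ab}
|L1 ∩ L2| = 3

3


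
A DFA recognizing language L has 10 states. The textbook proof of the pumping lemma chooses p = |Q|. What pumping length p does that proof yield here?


Pumping lemma for regular languages (standard proof):
Take p = |Q|, the number of DFA states.
Any string of length >= |Q| passes through |Q|+1 states while reading its first |Q| symbols,
so by pigeonhole some state repeats, giving the loop that can be pumped.
Here |Q| = 10
Therefore the proof uses p = 10

10


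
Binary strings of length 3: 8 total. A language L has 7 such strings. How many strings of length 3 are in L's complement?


Alphabet: {0,1}
String length: 3
Total strings of length 3 = 2^3 = 8
Strings in L = 7
Complement = total - |L|
= 8 - 7
= 1

1


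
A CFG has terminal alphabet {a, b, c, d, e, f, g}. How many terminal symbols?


Terminal symbols: a, b, c, d, e, f, g
Counting each: a (#1), b (#2), c (#3), d (#4), e (#5), f (#6), g (#7)
Total = 7

7


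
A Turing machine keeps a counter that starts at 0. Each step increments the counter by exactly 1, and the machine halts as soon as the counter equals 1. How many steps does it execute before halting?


Counter starts at 0. Counting sequence:
  Step 1: counter = 1
Counter reached 1 -> halt
Total steps = 1

1


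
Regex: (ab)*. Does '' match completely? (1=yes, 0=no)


Pattern: (ab)*
String: ''
Pattern requires: zero or more repetitions of 'ab'
Pairs: []
All pairs are 'ab'? Yes
Result: 1

1


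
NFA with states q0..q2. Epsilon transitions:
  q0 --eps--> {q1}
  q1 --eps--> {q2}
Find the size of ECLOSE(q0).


Starting from q0
Initialize closure = {q0}
Follow epsilon from q0 -> add q1
Follow epsilon from q1 -> add q2
Final closure: {q0, q1, q2}
Size = 3

3


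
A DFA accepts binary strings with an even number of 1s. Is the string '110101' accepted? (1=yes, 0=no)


DFA has 2 states: q_even (start, accept=yes) and q_odd
Processing string '110101' character by character:
  Position 0: read '1', 1-count=1 -> q_odd
  Position 1: read '1', 1-count=2 -> q_even
  Position 2: read '0', 1-count=2 -> q_even (no change)
  Position 3: read '1', 1-count=3 -> q_odd
  Position 4: read '0', 1-count=3 -> q_odd (no change)
  Position 5: read '1', 1-count=4 -> q_even
Final state: q_even, total 1s = 4 (even); the DFA requires an even count -> accept

1


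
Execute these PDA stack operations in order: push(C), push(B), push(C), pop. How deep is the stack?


Tracing stack operations:
  push(C) -> stack = [C], depth=1
  push(B) -> stack = [C,B], depth=2
  push(C) -> stack = [C,B,C], depth=3
  pop -> removed C, stack = [C,B], depth=2
Final depth = 2

2


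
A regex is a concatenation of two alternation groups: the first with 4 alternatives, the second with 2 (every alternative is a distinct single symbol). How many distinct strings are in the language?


First group: 4 alternatives
Second group: 2 alternatives
Concatenation: each choice from group 1 pairs with each from group 2
Total = 4 x 2 = 8

8


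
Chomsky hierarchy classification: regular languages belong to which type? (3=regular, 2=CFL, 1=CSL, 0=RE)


Chomsky hierarchy levels:
  Type 3: Regular (DFA/NFA/regex)
  Type 2: Context-free (PDA)
  Type 1: Context-sensitive
  Type 0: Recursively enumerable (TM)
'regular' corresponds to Type 3

3


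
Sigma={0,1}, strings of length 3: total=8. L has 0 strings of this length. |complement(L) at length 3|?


Alphabet: {0,1}
String length: 3
Total strings of length 3 = 2^3 = 8
Strings in L = 0
Complement = total - |L|
= 8 - 0
= 8

8


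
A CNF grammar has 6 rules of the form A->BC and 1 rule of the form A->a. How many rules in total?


CNF allows two rule forms:
  A -> BC (binary): 6 rules
  A -> a (terminal): 1 rule
Total = 6 + 1 = 7

7


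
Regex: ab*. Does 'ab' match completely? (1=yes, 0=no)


Pattern: ab*
String: 'ab'
Pattern requires: exactly one 'a' followed by zero or more 'b's
First char is 'a' -> OK
Rest 'b': all b's? Yes
Result: 1

1


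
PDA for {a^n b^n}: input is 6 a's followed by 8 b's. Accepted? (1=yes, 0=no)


Language requires equal numbers of a's and b's
PDA pushes for each 'a', pops for each 'b'
Number of a's = 6
Number of b's = 8
6 != 8 -> Reject

0


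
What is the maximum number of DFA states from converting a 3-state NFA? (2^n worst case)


NFA has 3 states
Subset construction: each DFA state = subset of NFA states
Maximum subsets = 2^3
2^3 = 8

8


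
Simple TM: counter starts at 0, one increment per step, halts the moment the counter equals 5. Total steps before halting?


Counter starts at 0. Counting sequence:
  Step 1: counter = 1
  Step 2: counter = 2
  Step 3: counter = 3
  Step 4: counter = 4
  Step 5: counter = 5
Counter reached 5 -> halt
Total steps = 5

5


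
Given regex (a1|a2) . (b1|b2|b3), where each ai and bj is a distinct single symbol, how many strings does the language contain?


First group: 2 alternatives
Second group: 3 alternatives
Concatenation: each choice from group 1 pairs with each from group 2
Total = 2 x 3 = 6

6


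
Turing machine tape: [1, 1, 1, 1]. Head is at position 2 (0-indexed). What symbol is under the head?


Tape: [1, 1, 1, 1]
Positions: 0 1 2 3
Values:    1 1 1 1
Head at position 2
tape[2] = 1

1


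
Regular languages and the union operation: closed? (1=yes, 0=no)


Regular languages are closed under all standard operations:
- Union: Yes (product construction)
- Intersection: Yes (product construction)
- Complement: Yes (swap accept/reject)
- Concatenation: Yes (NFA construction)
Operation: union -> Closed

1


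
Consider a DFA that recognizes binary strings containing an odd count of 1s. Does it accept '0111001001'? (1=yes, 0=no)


DFA has 2 states: q_even (start, accept=no) and q_odd
Processing string '0111001001' character by character:
  Position 0: read '0', 1-count=0 -> q_even (no change)
  Position 1: read '1', 1-count=1 -> q_odd
  Position 2: read '1', 1-count=2 -> q_even
  Position 3: read '1', 1-count=3 -> q_odd
  Position 4: read '0', 1-count=3 -> q_odd (no change)
  Position 5: read '0', 1-count=3 -> q_odd (no change)
  Position 6: read '1', 1-count=4 -> q_even
  Position 7: read '0', 1-count=4 -> q_even (no change)
  Position 8: read '0', 1-count=4 -> q_even (no change)
  Position 9: read '1', 1-count=5 -> q_odd
Final state: q_odd, total 1s = 5 (odd); the DFA requires an odd count -> accept

1


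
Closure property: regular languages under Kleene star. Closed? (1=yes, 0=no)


Regular languages are closed under:
- Union (DFA product construction)
- Intersection (DFA product construction)
- Complement (swap accept/reject states)
- Concatenation (NFA construction)
- Kleene star (NFA construction)
Kleene star is in this list
Therefore: closed

1


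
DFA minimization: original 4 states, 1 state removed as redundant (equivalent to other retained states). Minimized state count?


Original DFA: 4 states
Redundant states removed: 1
Minimized states = original - removed
= 4 - 1
= 3

3


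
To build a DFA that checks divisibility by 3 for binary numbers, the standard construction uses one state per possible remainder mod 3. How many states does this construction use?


Divisibility by 3 is tracked via the remainder mod 3: 0, 1, ..., 2
The construction assigns one state to each remainder
Number of remainders = 3

3


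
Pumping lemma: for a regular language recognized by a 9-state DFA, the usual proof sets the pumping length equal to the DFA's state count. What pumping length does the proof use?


Pumping lemma for regular languages (standard proof):
Take p = |Q|, the number of DFA states.
Any string of length >= |Q| passes through |Q|+1 states while reading its first |Q| symbols,
so by pigeonhole some state repeats, giving the loop that can be pumped.
Here |Q| = 9
Therefore the proof uses p = 9

9


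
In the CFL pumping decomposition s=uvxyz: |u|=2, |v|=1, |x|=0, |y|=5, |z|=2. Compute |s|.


|s| = |u| + |v| + |x| + |y| + |z|
= 2 + 1 + 0 + 5 + 2
= 3 + 0 + 7
= 3 + 7
= 10

10


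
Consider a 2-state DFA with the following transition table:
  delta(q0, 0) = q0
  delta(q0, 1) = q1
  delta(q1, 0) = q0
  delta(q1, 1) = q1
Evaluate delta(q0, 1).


Looking up transition function:
delta(q0, 1) in the table
Row: q0, Column: 1
Result: q1

q1


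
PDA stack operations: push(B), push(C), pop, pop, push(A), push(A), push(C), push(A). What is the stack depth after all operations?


Tracing stack operations:
  push(B) -> stack = [B], depth=1
  push(C) -> stack = [B,C], depth=2
  pop -> removed C, stack = [B], depth=1
  pop -> removed B, stack = [], depth=0
  push(A) -> stack = [A], depth=1
  push(A) -> stack = [A,A], depth=2
  push(C) -> stack = [A,A,C], depth=3
  push(A) -> stack = [A,A,C,A], depth=4
Final depth = 4

4


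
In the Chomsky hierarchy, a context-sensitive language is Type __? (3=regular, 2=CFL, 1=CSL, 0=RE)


Chomsky hierarchy levels:
  Type 3: Regular (DFA/NFA/regex)
  Type 2: Context-free (PDA)
  Type 1: Context-sensitive
  Type 0: Recursively enumerable (TM)
'context-sensitive' corresponds to Type 1

1


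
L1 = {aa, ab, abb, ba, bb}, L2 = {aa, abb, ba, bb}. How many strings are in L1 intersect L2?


L1 = {aa, ab, abb, ba, bb}
L2 = {aa, abb, ba, bb}
Checking each string in L1 against L2:
  'aa': in L2? Yes
  'ab': in L2? No
  'abb': in L2? Yes
  'ba': in L2? Yes
  'bb': in L2? Yes
Intersection = {aa, abb, ba, bb}
|L1 ∩ L2| = 4

4


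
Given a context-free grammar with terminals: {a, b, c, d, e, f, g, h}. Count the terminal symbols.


Terminal symbols: a, b, c, d, e, f, g, h
Counting each: a (#1), b (#2), c (#3), d (#4), e (#5), f (#6), g (#7), h (#8)
Total = 8

8


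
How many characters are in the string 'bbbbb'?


String: 'bbbbb'
Counting characters:
  'b' appears 5 time(s)
Total length = 0 + 5 = 5

5


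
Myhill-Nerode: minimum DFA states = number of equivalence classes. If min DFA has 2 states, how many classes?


Myhill-Nerode theorem:
Number of equivalence classes = number of states in minimal DFA
Minimal DFA states = 2
Therefore equivalence classes = 2

2


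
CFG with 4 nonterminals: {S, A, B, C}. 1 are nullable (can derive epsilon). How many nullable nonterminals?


Nonterminals: {S, A, B, C}
A nonterminal is nullable if it can derive epsilon
Counting nullable nonterminals: 1
Total nullable = 1

1


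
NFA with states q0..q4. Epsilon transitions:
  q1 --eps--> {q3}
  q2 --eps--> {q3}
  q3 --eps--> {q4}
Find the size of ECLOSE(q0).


Starting from q0
Initialize closure = {q0}
q0 has no outgoing epsilon transitions -> nothing to add
Final closure: {q0}
Size = 1

1


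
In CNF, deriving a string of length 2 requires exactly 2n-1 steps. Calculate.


Chomsky Normal Form derivation:
String length n = 2
Each step either:
  - Splits a nonterminal into two (n-1 such steps)
  - Converts a nonterminal to terminal (n such steps)
Total = (n-1) + n = 2n - 1
= 2(2) - 1
= 4 - 1
= 3

3


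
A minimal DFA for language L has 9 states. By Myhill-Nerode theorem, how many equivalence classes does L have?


Myhill-Nerode theorem:
Number of equivalence classes = number of states in minimal DFA
Minimal DFA states = 9
Therefore equivalence classes = 9

9


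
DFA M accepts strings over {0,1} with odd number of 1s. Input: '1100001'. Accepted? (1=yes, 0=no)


DFA has 2 states: q_even (start, accept=no) and q_odd
Processing string '1100001' character by character:
  Position 0: read '1', 1-count=1 -> q_odd
  Position 1: read '1', 1-count=2 -> q_even
  Position 2: read '0', 1-count=2 -> q_even (no change)
  Position 3: read '0', 1-count=2 -> q_even (no change)
  Position 4: read '0', 1-count=2 -> q_even (no change)
  Position 5: read '0', 1-count=2 -> q_even (no change)
  Position 6: read '1', 1-count=3 -> q_odd
Final state: q_odd, total 1s = 3 (odd); the DFA requires an odd count -> accept

1


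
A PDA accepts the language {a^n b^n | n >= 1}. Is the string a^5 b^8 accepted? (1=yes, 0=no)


Language requires equal numbers of a's and b's
PDA pushes for each 'a', pops for each 'b'
Number of a's = 5
Number of b's = 8
5 != 8 -> Reject

0


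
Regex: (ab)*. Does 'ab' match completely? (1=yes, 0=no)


Pattern: (ab)*
String: 'ab'
Pattern requires: zero or more repetitions of 'ab'
Pairs: ['ab']
All pairs are 'ab'? Yes
Result: 1

1


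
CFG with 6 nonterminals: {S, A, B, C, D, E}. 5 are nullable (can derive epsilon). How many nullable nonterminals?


Nonterminals: {S, A, B, C, D, E}
A nonterminal is nullable if it can derive epsilon
Counting nullable nonterminals: 5
Total nullable = 5

5


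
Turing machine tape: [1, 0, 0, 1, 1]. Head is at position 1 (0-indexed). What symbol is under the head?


Tape: [1, 0, 0, 1, 1]
Positions: 0 1 2 3 4
Values:    1 0 0 1 1
Head at position 1
tape[1] = 0

0


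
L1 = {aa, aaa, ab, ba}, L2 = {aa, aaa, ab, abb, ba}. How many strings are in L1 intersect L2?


L1 = {aa, aaa, ab, ba}
L2 = {aa, aaa, ab, abb, ba}
Checking each string in L1 against L2:
  'aa': in L2? Yes
  'aaa': in L2? Yes
  'ab': in L2? Yes
  'ba': in L2? Yes
Intersection = {aa, aaa, ab, ba}
|L1 ∩ L2| = 4

4


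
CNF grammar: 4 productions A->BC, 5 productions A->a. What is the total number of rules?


CNF allows two rule forms:
  A -> BC (binary): 4 rules
  A -> a (terminal): 5 rules
Total = 4 + 5 = 9

9


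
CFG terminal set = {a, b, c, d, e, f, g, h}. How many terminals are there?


Terminal symbols: a, b, c, d, e, f, g, h
Counting each: a (#1), b (#2), c (#3), d (#4), e (#5), f (#6), g (#7), h (#8)
Total = 8

8


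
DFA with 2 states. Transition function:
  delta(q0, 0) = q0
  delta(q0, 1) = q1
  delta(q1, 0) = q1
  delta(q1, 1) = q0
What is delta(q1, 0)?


Looking up transition function:
delta(q1, 0) in the table
Row: q1, Column: 0
Result: q1

q1


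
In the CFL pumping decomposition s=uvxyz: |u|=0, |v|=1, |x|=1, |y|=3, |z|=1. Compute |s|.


|s| = |u| + |v| + |x| + |y| + |z|
= 0 + 1 + 1 + 3 + 1
= 1 + 1 + 4
= 2 + 4
= 6

6


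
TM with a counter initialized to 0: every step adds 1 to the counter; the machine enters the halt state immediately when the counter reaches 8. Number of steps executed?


Counter starts at 0. Counting sequence:
  Step 1: counter = 1
  Step 2: counter = 2
  Step 3: counter = 3
  Step 4: counter = 4
  Step 5: counter = 5
  Step 6: counter = 6
  Step 7: counter = 7
  Step 8: counter = 8
Counter reached 8 -> halt
Total steps = 8

8


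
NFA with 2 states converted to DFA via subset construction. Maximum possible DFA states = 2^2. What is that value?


NFA has 2 states
Subset construction: each DFA state = subset of NFA states
Maximum subsets = 2^2
2^2 = 4

4


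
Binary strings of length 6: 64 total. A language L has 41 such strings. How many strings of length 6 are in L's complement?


Alphabet: {0,1}
String length: 6
Total strings of length 6 = 2^6 = 64
Strings in L = 41
Complement = total - |L|
= 64 - 41
= 23

23


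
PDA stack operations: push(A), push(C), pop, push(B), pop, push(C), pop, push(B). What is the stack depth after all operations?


Tracing stack operations:
  push(A) -> stack = [A], depth=1
  push(C) -> stack = [A,C], depth=2
  pop -> removed C, stack = [A], depth=1
  push(B) -> stack = [A,B], depth=2
  pop -> removed B, stack = [A], depth=1
  push(C) -> stack = [A,C], depth=2
  pop -> removed C, stack = [A], depth=1
  push(B) -> stack = [A,B], depth=2
Final depth = 2

2


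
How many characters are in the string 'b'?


String: 'b'
Counting characters:
  'b' appears 1 time(s)
Total length = 0 + 1 = 1

1


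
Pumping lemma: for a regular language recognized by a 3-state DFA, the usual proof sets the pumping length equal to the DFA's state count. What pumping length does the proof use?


Pumping lemma for regular languages (standard proof):
Take p = |Q|, the number of DFA states.
Any string of length >= |Q| passes through |Q|+1 states while reading its first |Q| symbols,
so by pigeonhole some state repeats, giving the loop that can be pumped.
Here |Q| = 3
Therefore the proof uses p = 3

3


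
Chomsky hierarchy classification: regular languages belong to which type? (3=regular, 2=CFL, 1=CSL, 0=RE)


Chomsky hierarchy levels:
  Type 3: Regular (DFA/NFA/regex)
  Type 2: Context-free (PDA)
  Type 1: Context-sensitive
  Type 0: Recursively enumerable (TM)
'regular' corresponds to Type 3

3


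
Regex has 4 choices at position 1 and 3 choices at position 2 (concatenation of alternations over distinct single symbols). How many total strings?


First group: 4 alternatives
Second group: 3 alternatives
Concatenation: each choice from group 1 pairs with each from group 2
Total = 4 x 3 = 12

12


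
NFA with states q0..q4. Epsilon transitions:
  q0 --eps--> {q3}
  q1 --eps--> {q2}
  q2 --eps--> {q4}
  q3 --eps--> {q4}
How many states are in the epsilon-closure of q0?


Starting from q0
Initialize closure = {q0}
Follow epsilon from q0 -> add q3
Follow epsilon from q3 -> add q4
Final closure: {q0, q3, q4}
Size = 3

3


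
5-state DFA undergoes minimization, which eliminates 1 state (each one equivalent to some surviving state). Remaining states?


Original DFA: 5 states
Redundant states removed: 1
Minimized states = original - removed
= 5 - 1
= 4

4


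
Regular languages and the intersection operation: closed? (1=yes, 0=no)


Regular languages are closed under all standard operations:
- Union: Yes (product construction)
- Intersection: Yes (product construction)
- Complement: Yes (swap accept/reject)
- Concatenation: Yes (NFA construction)
Operation: intersection -> Closed

1


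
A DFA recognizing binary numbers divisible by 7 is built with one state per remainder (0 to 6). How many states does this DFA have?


Divisibility by 7 is tracked via the remainder mod 7: 0, 1, ..., 6
The construction assigns one state to each remainder
Number of remainders = 7

7


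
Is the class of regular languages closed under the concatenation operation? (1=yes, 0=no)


Regular languages are closed under:
- Union (DFA product construction)
- Intersection (DFA product construction)
- Complement (swap accept/reject states)
- Concatenation (NFA construction)
- Kleene star (NFA construction)
concatenation is in this list
Therefore: closed

1


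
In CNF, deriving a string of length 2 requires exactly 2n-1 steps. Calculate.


Chomsky Normal Form derivation:
String length n = 2
Each step either:
  - Splits a nonterminal into two (n-1 such steps)
  - Converts a nonterminal to terminal (n such steps)
Total = (n-1) + n = 2n - 1
= 2(2) - 1
= 4 - 1
= 3

3


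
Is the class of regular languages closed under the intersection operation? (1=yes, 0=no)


Regular languages are closed under:
- Union (DFA product construction)
- Intersection (DFA product construction)
- Complement (swap accept/reject states)
- Concatenation (NFA construction)
- Kleene star (NFA construction)
intersection is in this list
Therefore: closed

1


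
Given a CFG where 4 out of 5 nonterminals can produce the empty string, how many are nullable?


Nonterminals: {S, A, B, C, D}
A nonterminal is nullable if it can derive epsilon
Counting nullable nonterminals: 4
Total nullable = 4

4


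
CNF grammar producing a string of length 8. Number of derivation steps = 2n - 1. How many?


Chomsky Normal Form derivation:
String length n = 8
Each step either:
  - Splits a nonterminal into two (n-1 such steps)
  - Converts a nonterminal to terminal (n such steps)
Total = (n-1) + n = 2n - 1
= 2(8) - 1
= 16 - 1
= 15

15


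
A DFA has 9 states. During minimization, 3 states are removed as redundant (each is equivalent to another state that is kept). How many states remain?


Original DFA: 9 states
Redundant states removed: 3
Minimized states = original - removed
= 9 - 3
= 6

6


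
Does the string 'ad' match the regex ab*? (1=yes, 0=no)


Pattern: ab*
String: 'ad'
Pattern requires: exactly one 'a' followed by zero or more 'b's
First char is 'a' -> OK
Rest 'd': all b's? No
Result: 0

0


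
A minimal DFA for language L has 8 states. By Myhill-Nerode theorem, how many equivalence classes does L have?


Myhill-Nerode theorem:
Number of equivalence classes = number of states in minimal DFA
Minimal DFA states = 8
Therefore equivalence classes = 8

8


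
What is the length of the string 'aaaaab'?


String: 'aaaaab'
Counting characters:
  'a' appears 5 time(s)
  'b' appears 1 time(s)
Total length = 5 + 1 = 6

6


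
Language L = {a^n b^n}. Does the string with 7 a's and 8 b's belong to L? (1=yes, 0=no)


Language requires equal numbers of a's and b's
PDA pushes for each 'a', pops for each 'b'
Number of a's = 7
Number of b's = 8
7 != 8 -> Reject

0


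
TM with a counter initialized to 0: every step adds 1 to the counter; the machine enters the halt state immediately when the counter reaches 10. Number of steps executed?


Counter starts at 0. Counting sequence:
  Step 1: counter = 1
  Step 2: counter = 2
  Step 3: counter = 3
  Step 4: counter = 4
  Step 5: counter = 5
  Step 6: counter = 6
  ...
  Step 10: counter = 10
Counter reached 10 -> halt
Total steps = 10

10


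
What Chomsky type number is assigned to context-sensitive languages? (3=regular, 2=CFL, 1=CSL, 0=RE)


Chomsky hierarchy levels:
  Type 3: Regular (DFA/NFA/regex)
  Type 2: Context-free (PDA)
  Type 1: Context-sensitive
  Type 0: Recursively enumerable (TM)
'context-sensitive' corresponds to Type 1

1


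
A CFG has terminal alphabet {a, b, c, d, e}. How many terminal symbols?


Terminal symbols: a, b, c, d, e
Counting each: a (#1), b (#2), c (#3), d (#4), e (#5)
Total = 5

5


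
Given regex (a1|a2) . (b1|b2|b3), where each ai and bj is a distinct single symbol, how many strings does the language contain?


First group: 2 alternatives
Second group: 3 alternatives
Concatenation: each choice from group 1 pairs with each from group 2
Total = 2 x 3 = 6

6


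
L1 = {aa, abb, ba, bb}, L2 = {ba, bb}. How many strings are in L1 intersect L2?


L1 = {aa, abb, ba, bb}
L2 = {ba, bb}
Checking each string in L1 against L2:
  'aa': in L2? No
  'abb': in L2? No
  'ba': in L2? Yes
  'bb': in L2? Yes
Intersection = {ba, bb}
|L1 ∩ L2| = 2

2


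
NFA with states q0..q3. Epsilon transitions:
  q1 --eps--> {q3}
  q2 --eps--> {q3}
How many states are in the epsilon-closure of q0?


Starting from q0
Initialize closure = {q0}
q0 has no outgoing epsilon transitions -> nothing to add
Final closure: {q0}
Size = 1

1


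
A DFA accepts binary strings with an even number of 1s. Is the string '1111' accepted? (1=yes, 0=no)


DFA has 2 states: q_even (start, accept=yes) and q_odd
Processing string '1111' character by character:
  Position 0: read '1', 1-count=1 -> q_odd
  Position 1: read '1', 1-count=2 -> q_even
  Position 2: read '1', 1-count=3 -> q_odd
  Position 3: read '1', 1-count=4 -> q_even
Final state: q_even, total 1s = 4 (even); the DFA requires an even count -> accept

1


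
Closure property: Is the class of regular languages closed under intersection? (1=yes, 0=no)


Regular languages are closed under all standard operations:
- Union: Yes (product construction)
- Intersection: Yes (product construction)
- Complement: Yes (swap accept/reject)
- Concatenation: Yes (NFA construction)
Operation: intersection -> Closed

1
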